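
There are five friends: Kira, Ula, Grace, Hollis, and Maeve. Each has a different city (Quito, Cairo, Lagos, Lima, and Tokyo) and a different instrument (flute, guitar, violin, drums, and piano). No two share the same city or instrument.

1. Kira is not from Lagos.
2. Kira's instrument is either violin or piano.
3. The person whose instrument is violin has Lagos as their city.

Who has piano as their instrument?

With clues 1–3, Grace, Hollis, Maeve, and Ula are impossible for the one with instrument piano.
That leaves Kira.

Kira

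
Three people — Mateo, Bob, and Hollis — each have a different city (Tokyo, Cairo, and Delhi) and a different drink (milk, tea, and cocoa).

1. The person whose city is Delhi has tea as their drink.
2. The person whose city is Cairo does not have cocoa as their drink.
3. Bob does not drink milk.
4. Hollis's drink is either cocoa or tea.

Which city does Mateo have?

Cairo

With clues 1–4, Delhi and Tokyo are impossible for Mateo's city.
That leaves Cairo.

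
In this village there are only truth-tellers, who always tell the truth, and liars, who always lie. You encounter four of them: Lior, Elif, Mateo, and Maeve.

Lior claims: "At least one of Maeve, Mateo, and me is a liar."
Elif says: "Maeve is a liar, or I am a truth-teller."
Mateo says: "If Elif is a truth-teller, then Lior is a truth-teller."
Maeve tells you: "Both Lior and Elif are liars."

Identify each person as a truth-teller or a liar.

Lior: truth-teller, Elif: truth-teller, Mateo: truth-teller, Maeve: liar

Consider Lior. Suppose Lior is a liar.
Then Lior's own statement would have to be false, but it can't be — contradiction.
So Lior is a truth-teller.
With that fixed, Mateo's statement is true, so Mateo is a truth-teller.
With that fixed, Maeve's statement is false, so Maeve is a liar.
With that fixed, Elif's statement is true, so Elif is a truth-teller.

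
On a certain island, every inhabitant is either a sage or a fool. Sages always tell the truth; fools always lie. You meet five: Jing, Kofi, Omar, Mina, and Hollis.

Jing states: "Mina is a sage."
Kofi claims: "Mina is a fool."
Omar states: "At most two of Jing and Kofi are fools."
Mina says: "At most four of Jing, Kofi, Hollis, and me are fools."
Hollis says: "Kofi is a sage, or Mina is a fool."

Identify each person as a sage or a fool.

Regardless of anyone's role, Omar's statement is true, so Omar is a sage.
With that fixed, Mina's statement is true, so Mina is a sage.
With that fixed, Jing's statement is true, so Jing is a sage.
With that fixed, Kofi's statement is false, so Kofi is a fool.
With that fixed, Hollis's statement is false, so Hollis is a fool.

Jing: sage, Kofi: fool, Omar: sage, Mina: sage, Hollis: fool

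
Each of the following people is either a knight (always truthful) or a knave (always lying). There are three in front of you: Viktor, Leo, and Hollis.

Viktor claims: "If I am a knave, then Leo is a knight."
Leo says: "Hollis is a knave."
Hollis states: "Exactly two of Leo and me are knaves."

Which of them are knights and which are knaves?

Consider Viktor. Suppose Viktor is a knave.
Then no assignment of the remaining roles makes every statement match its speaker's type — contradiction.
So Viktor is a knight.
Consider Leo. Suppose Leo is a knave.
Then whichever role Hollis has, Hollis's statement has the wrong truth value — contradiction.
So Leo is a knight.
With that fixed, Hollis's statement is false, so Hollis is a knave.

Viktor: knight, Leo: knight, Hollis: knave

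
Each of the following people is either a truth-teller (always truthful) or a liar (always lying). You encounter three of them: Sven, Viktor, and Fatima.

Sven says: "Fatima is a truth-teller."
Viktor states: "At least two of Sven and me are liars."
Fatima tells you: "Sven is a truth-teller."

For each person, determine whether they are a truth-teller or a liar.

Sven: truth-teller, Viktor: liar, Fatima: truth-teller

Consider Sven. Suppose Sven is a liar.
Then whichever role Viktor has, Viktor's statement has the wrong truth value — contradiction.
So Sven is a truth-teller.
With that fixed, Viktor's statement is false, so Viktor is a liar.
With that fixed, Fatima's statement is true, so Fatima is a truth-teller.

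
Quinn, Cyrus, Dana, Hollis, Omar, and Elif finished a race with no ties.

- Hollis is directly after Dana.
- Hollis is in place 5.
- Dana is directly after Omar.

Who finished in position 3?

With clues 1–2, Dana and Hollis are ruled out for place 3.
With clues 1–3, Cyrus, Elif, and Quinn are ruled out for place 3.
So place 3 is Omar.

Omar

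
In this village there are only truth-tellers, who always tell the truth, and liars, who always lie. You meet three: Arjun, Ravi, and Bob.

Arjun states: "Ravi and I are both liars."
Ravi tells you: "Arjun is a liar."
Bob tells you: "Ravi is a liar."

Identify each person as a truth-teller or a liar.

Arjun: liar, Ravi: truth-teller, Bob: liar

Consider Arjun. Suppose Arjun is a truth-teller.
Then Arjun's own statement would have to be true, but it can't be — contradiction.
So Arjun is a liar.
With that fixed, Ravi's statement is true, so Ravi is a truth-teller.
With that fixed, Bob's statement is false, so Bob is a liar.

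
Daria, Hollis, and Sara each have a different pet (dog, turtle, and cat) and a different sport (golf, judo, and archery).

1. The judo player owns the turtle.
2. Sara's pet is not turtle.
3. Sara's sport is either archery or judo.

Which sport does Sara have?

archery

With clues 1–2, judo is impossible for Sara's sport.
With clues 1–3, golf is impossible for Sara's sport.
That leaves archery.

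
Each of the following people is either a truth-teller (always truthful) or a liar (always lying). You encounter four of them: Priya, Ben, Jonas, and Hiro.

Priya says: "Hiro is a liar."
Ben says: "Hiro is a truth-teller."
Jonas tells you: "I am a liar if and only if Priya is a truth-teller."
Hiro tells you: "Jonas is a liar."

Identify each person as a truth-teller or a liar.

Consider Priya. Suppose Priya is a truth-teller.
Then whichever role Jonas has, Jonas's statement has the wrong truth value — contradiction.
So Priya is a liar.
Consider Ben. Suppose Ben is a liar.
Then no assignment of the remaining roles makes every statement match its speaker's type — contradiction.
So Ben is a truth-teller.
Consider Jonas. Suppose Jonas is a truth-teller.
Then no assignment of the remaining roles makes every statement match its speaker's type — contradiction.
So Jonas is a liar.
With that fixed, Hiro's statement is true, so Hiro is a truth-teller.

Priya: liar, Ben: truth-teller, Jonas: liar, Hiro: truth-teller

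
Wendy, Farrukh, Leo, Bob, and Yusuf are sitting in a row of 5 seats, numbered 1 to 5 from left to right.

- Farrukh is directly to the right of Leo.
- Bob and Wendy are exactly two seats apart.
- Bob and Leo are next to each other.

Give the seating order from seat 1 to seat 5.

From clue 1: Farrukh is in {2,3,4,5}.
From clues 1–2: Farrukh is in {2,5}.
From clues 1–3: Wendy → seat 1, Yusuf → seat 2, Bob → seat 3, Leo → seat 4, Farrukh → seat 5.

Wendy, Yusuf, Bob, Leo, Farrukh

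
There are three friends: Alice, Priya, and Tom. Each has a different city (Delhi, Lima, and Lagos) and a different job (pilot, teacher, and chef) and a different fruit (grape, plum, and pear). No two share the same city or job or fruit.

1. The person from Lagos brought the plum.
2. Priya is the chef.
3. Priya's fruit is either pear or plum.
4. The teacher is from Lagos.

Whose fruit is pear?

Priya

With clues 1–4, Alice and Tom are impossible for the one with fruit pear.
That leaves Priya.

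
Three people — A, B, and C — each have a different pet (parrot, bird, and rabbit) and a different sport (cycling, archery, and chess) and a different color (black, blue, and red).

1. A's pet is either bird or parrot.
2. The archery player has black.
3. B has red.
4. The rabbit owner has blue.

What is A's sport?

archery

With clues 1–4, chess and cycling are impossible for A's sport.
That leaves archery.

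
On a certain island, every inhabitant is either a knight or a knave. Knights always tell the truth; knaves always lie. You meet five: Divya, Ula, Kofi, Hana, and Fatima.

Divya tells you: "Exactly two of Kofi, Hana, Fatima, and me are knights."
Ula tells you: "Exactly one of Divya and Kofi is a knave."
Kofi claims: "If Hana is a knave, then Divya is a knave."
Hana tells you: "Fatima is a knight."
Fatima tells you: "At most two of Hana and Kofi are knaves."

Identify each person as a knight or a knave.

Regardless of anyone's role, Fatima's statement is true, so Fatima is a knight.
With that fixed, Hana's statement is true, so Hana is a knight.
With that fixed, Kofi's statement is true, so Kofi is a knight.
With that fixed, Divya's statement is false, so Divya is a knave.
With that fixed, Ula's statement is true, so Ula is a knight.

Divya: knave, Ula: knight, Kofi: knight, Hana: knight, Fatima: knight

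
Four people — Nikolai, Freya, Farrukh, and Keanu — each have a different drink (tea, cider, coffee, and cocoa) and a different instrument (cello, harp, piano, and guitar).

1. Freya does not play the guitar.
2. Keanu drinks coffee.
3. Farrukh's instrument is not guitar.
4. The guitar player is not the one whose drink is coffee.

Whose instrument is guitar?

Nikolai

Clue 1 rules out Freya for the one with instrument guitar.
With clues 1–3, Farrukh is impossible for the one with instrument guitar.
With clues 1–4, Keanu is impossible for the one with instrument guitar.
That leaves Nikolai.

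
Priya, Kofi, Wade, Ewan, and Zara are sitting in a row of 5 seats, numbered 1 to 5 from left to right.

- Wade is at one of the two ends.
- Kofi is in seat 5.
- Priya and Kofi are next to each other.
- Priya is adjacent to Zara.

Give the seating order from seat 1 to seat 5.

From clue 1: Wade is in {1,5}.
From clues 1–2: Wade → seat 1, Kofi → seat 5.
From clues 1–3: Priya → seat 4.
From clues 1–4: Ewan → seat 2, Zara → seat 3.

Wade, Ewan, Zara, Priya, Kofi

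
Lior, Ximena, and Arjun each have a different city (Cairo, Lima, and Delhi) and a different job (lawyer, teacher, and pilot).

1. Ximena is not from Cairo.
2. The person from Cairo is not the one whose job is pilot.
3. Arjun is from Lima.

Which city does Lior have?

With clues 1–3, Delhi and Lima are impossible for Lior's city.
That leaves Cairo.

Cairo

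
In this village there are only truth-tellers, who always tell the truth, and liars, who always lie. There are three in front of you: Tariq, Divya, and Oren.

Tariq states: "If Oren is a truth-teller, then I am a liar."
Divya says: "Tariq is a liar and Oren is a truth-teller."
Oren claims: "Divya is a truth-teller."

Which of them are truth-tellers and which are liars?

Tariq: truth-teller, Divya: liar, Oren: liar

Consider Tariq. Suppose Tariq is a liar.
Then Tariq's own statement would have to be false, but it can't be — contradiction.
So Tariq is a truth-teller.
With that fixed, Divya's statement is false, so Divya is a liar.
With that fixed, Oren's statement is false, so Oren is a liar.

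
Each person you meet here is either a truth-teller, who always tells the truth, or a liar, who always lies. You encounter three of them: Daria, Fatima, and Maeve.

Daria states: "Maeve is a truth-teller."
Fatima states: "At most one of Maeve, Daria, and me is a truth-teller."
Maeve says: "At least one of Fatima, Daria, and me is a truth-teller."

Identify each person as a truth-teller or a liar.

Daria: truth-teller, Fatima: liar, Maeve: truth-teller

Consider Daria. Suppose Daria is a liar.
Then no assignment of the remaining roles makes every statement match its speaker's type — contradiction.
So Daria is a truth-teller.
With that fixed, Maeve's statement is true, so Maeve is a truth-teller.
With that fixed, Fatima's statement is false, so Fatima is a liar.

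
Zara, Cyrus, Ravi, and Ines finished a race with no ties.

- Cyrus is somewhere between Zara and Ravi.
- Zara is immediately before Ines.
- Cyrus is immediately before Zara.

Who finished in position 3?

With clues 1–2, Ines and Ravi are ruled out for place 3.
With clues 1–3, Cyrus is ruled out for place 3.
So place 3 is Zara.

Zara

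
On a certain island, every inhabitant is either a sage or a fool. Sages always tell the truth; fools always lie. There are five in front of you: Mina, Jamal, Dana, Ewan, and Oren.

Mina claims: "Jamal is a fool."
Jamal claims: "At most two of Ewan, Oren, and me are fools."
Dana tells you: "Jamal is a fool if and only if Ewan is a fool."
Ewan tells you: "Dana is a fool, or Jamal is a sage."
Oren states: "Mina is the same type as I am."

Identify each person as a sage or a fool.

Mina: sage, Jamal: fool, Dana: sage, Ewan: fool, Oren: fool

Consider Mina. Suppose Mina is a fool.
Then whichever role Oren has, Oren's statement has the wrong truth value — contradiction.
So Mina is a sage.
Consider Jamal. Suppose Jamal is a sage.
Then Mina's statement comes out false, contradicting Mina being a sage.
So Jamal is a fool.
Consider Dana. Suppose Dana is a fool.
Then no assignment of the remaining roles makes every statement match its speaker's type — contradiction.
So Dana is a sage.
With that fixed, Ewan's statement is false, so Ewan is a fool.
Consider Oren. Suppose Oren is a sage.
Then Jamal's statement comes out true, contradicting Jamal being a fool.
So Oren is a fool.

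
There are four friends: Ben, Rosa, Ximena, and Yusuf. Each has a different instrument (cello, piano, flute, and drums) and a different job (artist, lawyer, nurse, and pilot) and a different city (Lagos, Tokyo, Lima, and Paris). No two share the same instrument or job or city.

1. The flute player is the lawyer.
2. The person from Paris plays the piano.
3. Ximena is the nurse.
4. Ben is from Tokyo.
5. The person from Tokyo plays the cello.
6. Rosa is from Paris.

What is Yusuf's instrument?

With clues 1–5, cello is impossible for Yusuf's instrument.
With clues 1–6, drums and piano are impossible for Yusuf's instrument.
That leaves flute.

flute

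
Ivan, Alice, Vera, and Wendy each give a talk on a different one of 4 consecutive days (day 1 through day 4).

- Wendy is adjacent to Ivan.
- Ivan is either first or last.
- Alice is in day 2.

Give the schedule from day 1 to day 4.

Vera, Alice, Wendy, Ivan

From clues 1–2: Ivan is in {1,4}.
From clues 1–3: Vera → day 1, Alice → day 2, Wendy → day 3, Ivan → day 4.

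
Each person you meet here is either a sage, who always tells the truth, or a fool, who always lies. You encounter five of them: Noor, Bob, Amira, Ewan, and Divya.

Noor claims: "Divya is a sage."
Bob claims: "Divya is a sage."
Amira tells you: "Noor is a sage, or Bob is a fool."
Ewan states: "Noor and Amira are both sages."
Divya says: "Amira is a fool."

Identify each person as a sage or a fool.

Consider Noor. Suppose Noor is a sage.
Then no assignment of the remaining roles makes every statement match its speaker's type — contradiction.
So Noor is a fool.
With that fixed, Ewan's statement is false, so Ewan is a fool.
Consider Bob. Suppose Bob is a sage.
Then no assignment of the remaining roles makes every statement match its speaker's type — contradiction.
So Bob is a fool.
With that fixed, Amira's statement is true, so Amira is a sage.
With that fixed, Divya's statement is false, so Divya is a fool.

Noor: fool, Bob: fool, Amira: sage, Ewan: fool, Divya: fool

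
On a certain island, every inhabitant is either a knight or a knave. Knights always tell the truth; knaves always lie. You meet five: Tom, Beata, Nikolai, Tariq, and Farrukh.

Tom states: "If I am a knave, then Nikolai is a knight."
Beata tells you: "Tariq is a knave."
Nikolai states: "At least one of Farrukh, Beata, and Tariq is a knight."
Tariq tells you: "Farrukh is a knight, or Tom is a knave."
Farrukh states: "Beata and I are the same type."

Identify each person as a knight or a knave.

Consider Tom. Suppose Tom is a knave.
Then no assignment of the remaining roles makes every statement match its speaker's type — contradiction.
So Tom is a knight.
Consider Beata. Suppose Beata is a knave.
Then whichever role Farrukh has, Farrukh's statement has the wrong truth value — contradiction.
So Beata is a knight.
With that fixed, Nikolai's statement is true, so Nikolai is a knight.
Consider Tariq. Suppose Tariq is a knight.
Then Beata's statement comes out false, contradicting Beata being a knight.
So Tariq is a knave.
Consider Farrukh. Suppose Farrukh is a knight.
Then Tariq's statement comes out true, contradicting Tariq being a knave.
So Farrukh is a knave.

Tom: knight, Beata: knight, Nikolai: knight, Tariq: knave, Farrukh: knave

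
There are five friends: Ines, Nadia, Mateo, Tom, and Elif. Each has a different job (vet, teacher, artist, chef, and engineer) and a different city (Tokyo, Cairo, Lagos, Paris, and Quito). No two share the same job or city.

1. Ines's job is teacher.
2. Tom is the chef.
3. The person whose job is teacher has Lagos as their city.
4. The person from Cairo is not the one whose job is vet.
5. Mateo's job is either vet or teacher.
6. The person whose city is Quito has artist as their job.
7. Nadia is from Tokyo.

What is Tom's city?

With clues 1–3, Lagos is impossible for Tom's city.
With clues 1–6, Quito is impossible for Tom's city.
With clues 1–7, Paris and Tokyo are impossible for Tom's city.
That leaves Cairo.

Cairo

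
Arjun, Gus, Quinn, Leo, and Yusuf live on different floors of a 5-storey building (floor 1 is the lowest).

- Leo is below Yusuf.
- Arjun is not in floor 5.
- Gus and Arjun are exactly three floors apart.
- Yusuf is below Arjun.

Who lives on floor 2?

Leo

With clues 1–3, Gus and Yusuf are ruled out for floor 2.
With clues 1–4, Arjun and Quinn are ruled out for floor 2.
So floor 2 is Leo.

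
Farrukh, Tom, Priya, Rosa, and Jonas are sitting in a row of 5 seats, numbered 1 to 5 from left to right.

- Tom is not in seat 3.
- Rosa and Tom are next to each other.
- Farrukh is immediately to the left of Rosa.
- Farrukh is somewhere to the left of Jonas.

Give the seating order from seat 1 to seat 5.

Priya, Farrukh, Rosa, Tom, Jonas

From clue 1: Tom is in {1,2,4,5}.
From clues 1–3: Farrukh is in {2,3}.
From clues 1–4: Priya → seat 1, Farrukh → seat 2, Rosa → seat 3, Tom → seat 4, Jonas → seat 5.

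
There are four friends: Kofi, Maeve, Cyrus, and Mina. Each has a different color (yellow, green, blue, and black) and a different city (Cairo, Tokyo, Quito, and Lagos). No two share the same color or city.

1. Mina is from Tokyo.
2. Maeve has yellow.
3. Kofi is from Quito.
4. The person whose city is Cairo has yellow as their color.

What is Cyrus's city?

Clue 1 rules out Tokyo for Cyrus's city.
With clues 1–3, Quito is impossible for Cyrus's city.
With clues 1–4, Cairo is impossible for Cyrus's city.
That leaves Lagos.

Lagos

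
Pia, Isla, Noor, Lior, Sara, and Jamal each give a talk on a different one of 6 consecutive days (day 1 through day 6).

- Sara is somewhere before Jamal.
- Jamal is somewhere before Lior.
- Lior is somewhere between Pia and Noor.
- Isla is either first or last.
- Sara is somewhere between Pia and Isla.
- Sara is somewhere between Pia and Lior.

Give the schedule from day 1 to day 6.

Pia, Sara, Jamal, Lior, Noor, Isla

From clue 1: Sara is in {1,2,3,4,5}.
From clues 1–2: Lior is in {3,4,5,6}.
From clues 1–3: Lior is in {4,5}.
From clues 1–4: Isla is in {1,6}.
From clues 1–6: Pia → day 1, Sara → day 2, Jamal → day 3, Lior → day 4, Noor → day 5, Isla → day 6.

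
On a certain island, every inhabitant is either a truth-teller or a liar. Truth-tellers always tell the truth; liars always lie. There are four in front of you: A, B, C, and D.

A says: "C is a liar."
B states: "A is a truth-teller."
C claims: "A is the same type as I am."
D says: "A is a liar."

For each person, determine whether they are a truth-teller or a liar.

A: truth-teller, B: truth-teller, C: liar, D: liar

Consider A. Suppose A is a liar.
Then whichever role C has, C's statement has the wrong truth value — contradiction.
So A is a truth-teller.
With that fixed, B's statement is true, so B is a truth-teller.
With that fixed, D's statement is false, so D is a liar.
Consider C. Suppose C is a truth-teller.
Then A's statement comes out false, contradicting A being a truth-teller.
So C is a liar.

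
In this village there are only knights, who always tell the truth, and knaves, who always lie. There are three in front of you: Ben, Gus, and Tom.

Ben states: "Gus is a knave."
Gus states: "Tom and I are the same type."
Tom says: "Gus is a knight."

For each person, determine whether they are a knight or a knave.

Consider Ben. Suppose Ben is a knight.
Then no assignment of the remaining roles makes every statement match its speaker's type — contradiction.
So Ben is a knave.
Consider Gus. Suppose Gus is a knave.
Then Ben's statement comes out true, contradicting Ben being a knave.
So Gus is a knight.
With that fixed, Tom's statement is true, so Tom is a knight.

Ben: knave, Gus: knight, Tom: knight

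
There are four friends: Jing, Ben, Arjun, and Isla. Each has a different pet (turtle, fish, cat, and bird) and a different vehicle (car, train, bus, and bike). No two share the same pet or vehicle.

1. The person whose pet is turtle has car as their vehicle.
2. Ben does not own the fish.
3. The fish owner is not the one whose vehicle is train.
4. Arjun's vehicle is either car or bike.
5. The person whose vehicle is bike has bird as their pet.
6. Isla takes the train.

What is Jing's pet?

With clues 1–6, bird, cat, and turtle are impossible for Jing's pet.
That leaves fish.

fish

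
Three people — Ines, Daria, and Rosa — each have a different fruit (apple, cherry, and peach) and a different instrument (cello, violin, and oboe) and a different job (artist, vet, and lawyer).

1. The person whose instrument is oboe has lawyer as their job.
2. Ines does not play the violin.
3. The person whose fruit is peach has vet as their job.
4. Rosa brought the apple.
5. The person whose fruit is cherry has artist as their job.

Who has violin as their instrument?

With clues 1–2, Ines is impossible for the one with instrument violin.
With clues 1–5, Rosa is impossible for the one with instrument violin.
That leaves Daria.

Daria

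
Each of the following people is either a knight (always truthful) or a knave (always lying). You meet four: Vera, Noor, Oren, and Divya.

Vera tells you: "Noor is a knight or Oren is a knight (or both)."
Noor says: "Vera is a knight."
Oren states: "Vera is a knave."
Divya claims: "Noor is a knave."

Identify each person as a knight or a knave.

Vera: knight, Noor: knight, Oren: knave, Divya: knave

Consider Vera. Suppose Vera is a knave.
Then no assignment of the remaining roles makes every statement match its speaker's type — contradiction.
So Vera is a knight.
With that fixed, Noor's statement is true, so Noor is a knight.
With that fixed, Oren's statement is false, so Oren is a knave.
With that fixed, Divya's statement is false, so Divya is a knave.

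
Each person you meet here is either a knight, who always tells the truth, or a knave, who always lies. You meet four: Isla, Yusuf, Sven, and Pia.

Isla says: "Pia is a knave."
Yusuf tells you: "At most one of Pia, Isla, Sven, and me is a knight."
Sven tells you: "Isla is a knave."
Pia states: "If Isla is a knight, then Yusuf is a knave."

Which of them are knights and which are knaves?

Isla: knave, Yusuf: knave, Sven: knight, Pia: knight

Consider Isla. Suppose Isla is a knight.
Then no assignment of the remaining roles makes every statement match its speaker's type — contradiction.
So Isla is a knave.
With that fixed, Sven's statement is true, so Sven is a knight.
With that fixed, Pia's statement is true, so Pia is a knight.
With that fixed, Yusuf's statement is false, so Yusuf is a knave.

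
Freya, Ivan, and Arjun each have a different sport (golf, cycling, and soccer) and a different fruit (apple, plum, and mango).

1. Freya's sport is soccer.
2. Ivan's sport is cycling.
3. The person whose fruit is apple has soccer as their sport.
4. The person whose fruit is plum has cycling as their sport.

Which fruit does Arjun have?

With clues 1–3, apple is impossible for Arjun's fruit.
With clues 1–4, plum is impossible for Arjun's fruit.
That leaves mango.

mango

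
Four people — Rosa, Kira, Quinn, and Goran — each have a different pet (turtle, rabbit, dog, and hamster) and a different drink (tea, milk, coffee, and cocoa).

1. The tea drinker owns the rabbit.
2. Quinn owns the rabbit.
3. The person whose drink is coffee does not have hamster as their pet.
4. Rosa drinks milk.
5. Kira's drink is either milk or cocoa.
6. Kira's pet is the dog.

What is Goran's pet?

With clues 1–2, rabbit is impossible for Goran's pet.
With clues 1–5, hamster is impossible for Goran's pet.
With clues 1–6, dog is impossible for Goran's pet.
That leaves turtle.

turtle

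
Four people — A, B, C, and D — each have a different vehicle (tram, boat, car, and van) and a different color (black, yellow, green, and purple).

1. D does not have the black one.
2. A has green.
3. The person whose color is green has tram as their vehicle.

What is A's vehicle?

tram

With clues 1–3, boat, car, and van are impossible for A's vehicle.
That leaves tram.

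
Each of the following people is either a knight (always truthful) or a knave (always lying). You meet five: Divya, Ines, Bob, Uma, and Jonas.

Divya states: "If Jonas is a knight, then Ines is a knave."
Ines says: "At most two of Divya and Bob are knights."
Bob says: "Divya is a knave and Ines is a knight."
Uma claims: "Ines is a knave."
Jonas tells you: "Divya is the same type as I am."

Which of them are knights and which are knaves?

Regardless of anyone's role, Ines's statement is true, so Ines is a knight.
With that fixed, Uma's statement is false, so Uma is a knave.
Consider Divya. Suppose Divya is a knave.
Then whichever role Jonas has, Jonas's statement has the wrong truth value — contradiction.
So Divya is a knight.
With that fixed, Bob's statement is false, so Bob is a knave.
Consider Jonas. Suppose Jonas is a knight.
Then Divya's statement comes out false, contradicting Divya being a knight.
So Jonas is a knave.

Divya: knight, Ines: knight, Bob: knave, Uma: knave, Jonas: knave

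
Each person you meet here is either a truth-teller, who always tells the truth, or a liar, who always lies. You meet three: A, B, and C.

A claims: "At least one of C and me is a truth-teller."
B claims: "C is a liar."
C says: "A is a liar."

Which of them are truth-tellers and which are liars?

A: truth-teller, B: truth-teller, C: liar

Consider A. Suppose A is a liar.
Then no assignment of the remaining roles makes every statement match its speaker's type — contradiction.
So A is a truth-teller.
With that fixed, C's statement is false, so C is a liar.
With that fixed, B's statement is true, so B is a truth-teller.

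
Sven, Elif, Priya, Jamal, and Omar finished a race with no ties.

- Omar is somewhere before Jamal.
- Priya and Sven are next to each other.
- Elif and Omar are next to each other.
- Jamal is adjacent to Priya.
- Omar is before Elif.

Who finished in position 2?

With clues 1–3, Jamal is ruled out for place 2.
With clues 1–4, Priya and Sven are ruled out for place 2.
With clues 1–5, Omar is ruled out for place 2.
So place 2 is Elif.

Elif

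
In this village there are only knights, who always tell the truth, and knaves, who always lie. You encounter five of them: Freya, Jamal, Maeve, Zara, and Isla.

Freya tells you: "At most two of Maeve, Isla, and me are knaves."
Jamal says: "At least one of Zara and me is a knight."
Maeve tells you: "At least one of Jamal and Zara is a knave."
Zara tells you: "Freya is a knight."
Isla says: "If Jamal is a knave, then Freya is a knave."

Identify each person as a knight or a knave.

Freya: knight, Jamal: knight, Maeve: knave, Zara: knight, Isla: knight

Consider Freya. Suppose Freya is a knave.
Then no assignment of the remaining roles makes every statement match its speaker's type — contradiction.
So Freya is a knight.
With that fixed, Zara's statement is true, so Zara is a knight.
With that fixed, Jamal's statement is true, so Jamal is a knight.
With that fixed, Maeve's statement is false, so Maeve is a knave.
With that fixed, Isla's statement is true, so Isla is a knight.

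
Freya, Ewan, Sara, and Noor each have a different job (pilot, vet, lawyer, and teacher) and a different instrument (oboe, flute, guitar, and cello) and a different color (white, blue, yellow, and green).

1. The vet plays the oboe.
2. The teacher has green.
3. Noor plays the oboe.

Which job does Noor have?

With clues 1–3, lawyer, pilot, and teacher are impossible for Noor's job.
That leaves vet.

vet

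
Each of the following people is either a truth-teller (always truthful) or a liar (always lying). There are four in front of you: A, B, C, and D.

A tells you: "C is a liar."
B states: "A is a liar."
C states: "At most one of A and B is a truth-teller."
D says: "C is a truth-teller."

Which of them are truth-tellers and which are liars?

Consider A. Suppose A is a truth-teller.
Then no assignment of the remaining roles makes every statement match its speaker's type — contradiction.
So A is a liar.
With that fixed, B's statement is true, so B is a truth-teller.
With that fixed, C's statement is true, so C is a truth-teller.
With that fixed, D's statement is true, so D is a truth-teller.

A: liar, B: truth-teller, C: truth-teller, D: truth-teller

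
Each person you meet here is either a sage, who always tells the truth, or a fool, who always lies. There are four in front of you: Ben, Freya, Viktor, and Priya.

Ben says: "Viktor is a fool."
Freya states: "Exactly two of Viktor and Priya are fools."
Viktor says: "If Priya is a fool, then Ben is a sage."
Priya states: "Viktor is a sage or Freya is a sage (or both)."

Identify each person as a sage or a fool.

Consider Ben. Suppose Ben is a sage.
Then no assignment of the remaining roles makes every statement match its speaker's type — contradiction.
So Ben is a fool.
Consider Freya. Suppose Freya is a sage.
Then no assignment of the remaining roles makes every statement match its speaker's type — contradiction.
So Freya is a fool.
Consider Viktor. Suppose Viktor is a fool.
Then Ben's statement comes out true, contradicting Ben being a fool.
So Viktor is a sage.
With that fixed, Priya's statement is true, so Priya is a sage.

Ben: fool, Freya: fool, Viktor: sage, Priya: sage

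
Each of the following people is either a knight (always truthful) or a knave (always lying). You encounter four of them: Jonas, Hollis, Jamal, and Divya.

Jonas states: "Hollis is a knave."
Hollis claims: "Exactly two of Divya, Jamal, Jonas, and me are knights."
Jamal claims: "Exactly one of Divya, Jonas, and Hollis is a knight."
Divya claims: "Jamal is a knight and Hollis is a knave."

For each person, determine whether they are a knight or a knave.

Consider Jonas. Suppose Jonas is a knight.
Then no assignment of the remaining roles makes every statement match its speaker's type — contradiction.
So Jonas is a knave.
Consider Hollis. Suppose Hollis is a knave.
Then Jonas's statement comes out true, contradicting Jonas being a knave.
So Hollis is a knight.
With that fixed, Divya's statement is false, so Divya is a knave.
With that fixed, Jamal's statement is true, so Jamal is a knight.

Jonas: knave, Hollis: knight, Jamal: knight, Divya: knave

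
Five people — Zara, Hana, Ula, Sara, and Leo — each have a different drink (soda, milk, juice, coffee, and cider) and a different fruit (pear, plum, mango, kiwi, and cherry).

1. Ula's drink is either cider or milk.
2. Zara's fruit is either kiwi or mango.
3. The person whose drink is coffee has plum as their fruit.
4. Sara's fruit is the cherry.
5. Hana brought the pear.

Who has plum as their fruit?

Leo

With clues 1–2, Zara is impossible for the one with fruit plum.
With clues 1–3, Ula is impossible for the one with fruit plum.
With clues 1–4, Sara is impossible for the one with fruit plum.
With clues 1–5, Hana is impossible for the one with fruit plum.
That leaves Leo.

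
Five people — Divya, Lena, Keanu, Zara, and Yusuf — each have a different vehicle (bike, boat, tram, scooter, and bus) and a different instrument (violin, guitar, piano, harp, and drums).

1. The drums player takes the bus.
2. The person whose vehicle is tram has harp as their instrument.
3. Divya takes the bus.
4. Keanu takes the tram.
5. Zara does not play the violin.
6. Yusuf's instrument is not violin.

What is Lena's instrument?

With clues 1–3, drums is impossible for Lena's instrument.
With clues 1–4, harp is impossible for Lena's instrument.
With clues 1–6, guitar and piano are impossible for Lena's instrument.
That leaves violin.

violin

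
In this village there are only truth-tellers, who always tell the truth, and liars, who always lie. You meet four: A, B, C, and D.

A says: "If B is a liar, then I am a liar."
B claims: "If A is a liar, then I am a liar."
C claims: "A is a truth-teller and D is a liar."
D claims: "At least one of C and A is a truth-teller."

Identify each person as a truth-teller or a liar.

A: truth-teller, B: truth-teller, C: liar, D: truth-teller

Consider A. Suppose A is a liar.
Then A's own statement would have to be false, but it can't be — contradiction.
So A is a truth-teller.
With that fixed, B's statement is true, so B is a truth-teller.
With that fixed, D's statement is true, so D is a truth-teller.
With that fixed, C's statement is false, so C is a liar.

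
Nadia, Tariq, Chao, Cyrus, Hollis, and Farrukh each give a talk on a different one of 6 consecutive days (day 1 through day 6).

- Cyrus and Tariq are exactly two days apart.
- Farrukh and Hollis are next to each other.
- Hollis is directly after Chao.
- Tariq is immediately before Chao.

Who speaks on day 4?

Chao

With clues 1–3, Farrukh, Hollis, and Nadia are ruled out for day 4.
With clues 1–4, Cyrus and Tariq are ruled out for day 4.
So day 4 is Chao.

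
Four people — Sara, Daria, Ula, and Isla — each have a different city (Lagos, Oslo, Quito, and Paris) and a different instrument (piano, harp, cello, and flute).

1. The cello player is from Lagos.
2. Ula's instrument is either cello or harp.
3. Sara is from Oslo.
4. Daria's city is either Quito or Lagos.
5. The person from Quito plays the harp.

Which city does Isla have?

With clues 1–3, Oslo is impossible for Isla's city.
With clues 1–5, Lagos and Quito are impossible for Isla's city.
That leaves Paris.

Paris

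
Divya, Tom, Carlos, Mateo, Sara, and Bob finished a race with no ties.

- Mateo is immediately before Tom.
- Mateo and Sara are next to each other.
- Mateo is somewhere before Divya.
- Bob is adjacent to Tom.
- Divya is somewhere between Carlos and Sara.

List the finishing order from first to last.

From clue 1: Tom is in {2,3,4,5,6}.
From clues 1–2: Tom is in {3,4,5,6}.
From clues 1–3: Divya is in {4,5,6}.
From clues 1–4: Divya is in {5,6}.
From clues 1–5: Sara → place 1, Mateo → place 2, Tom → place 3, Bob → place 4, Divya → place 5, Carlos → place 6.

Sara, Mateo, Tom, Bob, Divya, Carlos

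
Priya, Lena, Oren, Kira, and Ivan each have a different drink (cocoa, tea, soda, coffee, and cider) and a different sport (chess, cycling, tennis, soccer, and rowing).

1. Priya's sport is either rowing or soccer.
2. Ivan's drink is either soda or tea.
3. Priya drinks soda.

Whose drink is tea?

Ivan

With clues 1–3, Kira, Lena, Oren, and Priya are impossible for the one with drink tea.
That leaves Ivan.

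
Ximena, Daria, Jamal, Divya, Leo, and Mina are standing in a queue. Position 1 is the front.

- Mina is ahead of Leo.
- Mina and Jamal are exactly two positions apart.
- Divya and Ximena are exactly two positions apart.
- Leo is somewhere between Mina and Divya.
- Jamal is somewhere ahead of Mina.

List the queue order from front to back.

From clue 1: Leo is in {2,3,4,5,6}.
From clues 1–3: Leo is in {2,5,6}.
From clues 1–4: Ximena is in {4,6}.
From clues 1–5: Jamal → position 1, Daria → position 2, Mina → position 3, Ximena → position 4, Leo → position 5, Divya → position 6.

Jamal, Daria, Mina, Ximena, Leo, Divya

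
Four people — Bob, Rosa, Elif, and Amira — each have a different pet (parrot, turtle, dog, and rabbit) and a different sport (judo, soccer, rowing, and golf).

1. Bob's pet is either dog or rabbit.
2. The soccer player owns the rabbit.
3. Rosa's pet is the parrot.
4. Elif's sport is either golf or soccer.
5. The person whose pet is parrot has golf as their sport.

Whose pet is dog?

With clues 1–3, Rosa is impossible for the one with pet dog.
With clues 1–5, Amira and Elif are impossible for the one with pet dog.
That leaves Bob.

Bob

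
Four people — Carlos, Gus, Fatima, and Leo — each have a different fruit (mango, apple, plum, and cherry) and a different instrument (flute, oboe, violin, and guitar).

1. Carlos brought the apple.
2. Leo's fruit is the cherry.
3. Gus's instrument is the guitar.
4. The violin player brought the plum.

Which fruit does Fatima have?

Clue 1 rules out apple for Fatima's fruit.
With clues 1–2, cherry is impossible for Fatima's fruit.
With clues 1–4, mango is impossible for Fatima's fruit.
That leaves plum.

plum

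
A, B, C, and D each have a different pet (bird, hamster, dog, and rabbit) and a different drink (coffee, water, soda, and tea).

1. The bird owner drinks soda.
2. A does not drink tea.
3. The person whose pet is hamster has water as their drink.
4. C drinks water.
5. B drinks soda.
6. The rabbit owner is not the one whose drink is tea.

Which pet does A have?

With clues 1–4, hamster is impossible for A's pet.
With clues 1–5, bird is impossible for A's pet.
With clues 1–6, dog is impossible for A's pet.
That leaves rabbit.

rabbit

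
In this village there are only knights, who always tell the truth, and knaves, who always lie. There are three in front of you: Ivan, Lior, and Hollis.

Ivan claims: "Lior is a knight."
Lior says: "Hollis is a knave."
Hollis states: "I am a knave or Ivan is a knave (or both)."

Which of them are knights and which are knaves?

Consider Ivan. Suppose Ivan is a knight.
Then whichever role Hollis has, Hollis's statement has the wrong truth value — contradiction.
So Ivan is a knave.
With that fixed, Hollis's statement is true, so Hollis is a knight.
With that fixed, Lior's statement is false, so Lior is a knave.

Ivan: knave, Lior: knave, Hollis: knight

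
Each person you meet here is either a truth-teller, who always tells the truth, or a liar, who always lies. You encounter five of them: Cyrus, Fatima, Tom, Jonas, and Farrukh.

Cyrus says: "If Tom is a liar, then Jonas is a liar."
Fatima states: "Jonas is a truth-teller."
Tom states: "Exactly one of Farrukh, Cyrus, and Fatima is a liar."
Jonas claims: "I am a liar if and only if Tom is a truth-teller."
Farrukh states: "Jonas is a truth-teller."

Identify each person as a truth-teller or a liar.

Cyrus: truth-teller, Fatima: liar, Tom: liar, Jonas: liar, Farrukh: liar

Consider Cyrus. Suppose Cyrus is a liar.
Then no assignment of the remaining roles makes every statement match its speaker's type — contradiction.
So Cyrus is a truth-teller.
Consider Fatima. Suppose Fatima is a truth-teller.
Then no assignment of the remaining roles makes every statement match its speaker's type — contradiction.
So Fatima is a liar.
Consider Tom. Suppose Tom is a truth-teller.
Then whichever role Jonas has, Jonas's statement has the wrong truth value — contradiction.
So Tom is a liar.
Consider Jonas. Suppose Jonas is a truth-teller.
Then Cyrus's statement comes out false, contradicting Cyrus being a truth-teller.
So Jonas is a liar.
With that fixed, Farrukh's statement is false, so Farrukh is a liar.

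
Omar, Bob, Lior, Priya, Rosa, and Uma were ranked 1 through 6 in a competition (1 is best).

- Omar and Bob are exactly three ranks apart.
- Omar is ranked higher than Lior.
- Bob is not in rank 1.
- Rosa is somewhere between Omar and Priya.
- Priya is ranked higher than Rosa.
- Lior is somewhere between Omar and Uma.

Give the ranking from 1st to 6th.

Priya, Rosa, Omar, Lior, Uma, Bob

From clues 1–2: Omar is in {1,2,3,4,5}.
From clues 1–3: Omar is in {1,2,3,5}.
From clues 1–5: Omar is in {3,5}.
From clues 1–6: Priya → rank 1, Rosa → rank 2, Omar → rank 3, Lior → rank 4, Uma → rank 5, Bob → rank 6.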